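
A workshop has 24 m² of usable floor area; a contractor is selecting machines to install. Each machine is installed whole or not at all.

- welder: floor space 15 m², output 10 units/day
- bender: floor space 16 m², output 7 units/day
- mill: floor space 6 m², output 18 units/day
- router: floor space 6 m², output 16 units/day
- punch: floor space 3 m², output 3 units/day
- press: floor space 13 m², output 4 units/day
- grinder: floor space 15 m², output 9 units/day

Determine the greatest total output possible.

37

Allowing fractional choices, the relaxed optimum would be about 43.0, but machines are indivisible.
mill + router + punch: floor space 6 + 6 + 3 = 15 ≤ 24, output 18 + 16 + 3 = 37.
mill + router: floor space 6 + 6 = 12 ≤ 24, output 18 + 16 = 34.
Best is mill, router, and punch with total output 37.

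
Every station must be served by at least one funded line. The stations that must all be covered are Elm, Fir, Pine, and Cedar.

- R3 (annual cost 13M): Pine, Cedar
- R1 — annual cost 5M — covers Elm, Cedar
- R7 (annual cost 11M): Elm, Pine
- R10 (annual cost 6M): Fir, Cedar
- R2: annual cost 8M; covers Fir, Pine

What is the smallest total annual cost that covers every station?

Choose R1 and R2: together they cover Elm, Fir, Pine, Cedar — every station.
Total annual cost: 5 + 8 = 13.
No cover costs less than 13.

13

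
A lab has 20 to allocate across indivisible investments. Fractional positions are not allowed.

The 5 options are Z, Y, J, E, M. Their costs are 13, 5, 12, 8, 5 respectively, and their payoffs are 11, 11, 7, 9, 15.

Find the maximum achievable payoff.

35

Take Y, E, and M: cost 5 + 8 + 5 = 18 ≤ 20, payoff 11 + 9 + 15 = 35.
No other feasible combination does better.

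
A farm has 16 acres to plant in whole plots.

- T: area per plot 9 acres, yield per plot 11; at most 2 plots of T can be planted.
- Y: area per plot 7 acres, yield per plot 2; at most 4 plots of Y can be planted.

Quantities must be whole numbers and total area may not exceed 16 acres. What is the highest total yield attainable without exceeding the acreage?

13

T has the best ratio (11/9); taking only T gives at most 1×11 = 11 (stopped by the area limit).
Mixing does better — 1×T and 1×Y: area 16 ≤ 16, yield 1·11 + 1·2 = 13.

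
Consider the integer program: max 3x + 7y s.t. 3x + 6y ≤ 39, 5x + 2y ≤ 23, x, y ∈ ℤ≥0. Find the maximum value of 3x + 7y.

45

Relaxing integrality, the LP optimum is 45.50 at (x,y) = (0, 6.5), which is not an integer point.
(x,y)=(1,6): 3·1+6·6=39≤39, 5·1+2·6=17≤23, objective 45.
(x,y)=(0,6): 3·0+6·6=36≤39, 5·0+2·6=12≤23, objective 42.
(x,y)=(2,5): 3·2+6·5=36≤39, 5·2+2·5=20≤23, objective 41.
(x,y)=(1,5): 3·1+6·5=33≤39, 5·1+2·5=15≤23, objective 38.
Maximum is 45 at (x,y)=(1,6).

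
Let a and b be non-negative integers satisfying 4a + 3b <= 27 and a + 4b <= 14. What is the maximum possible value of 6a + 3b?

39

(a,b)=(6,1): 4·6+3·1=27≤27, 1·6+4·1=10≤14, objective 39.
(a,b)=(6,0): 4·6+3·0=24≤27, 1·6+4·0=6≤14, objective 36.
(a,b)=(5,2): 4·5+3·2=26≤27, 1·5+4·2=13≤14, objective 36.
(a,b)=(5,1): 4·5+3·1=23≤27, 1·5+4·1=9≤14, objective 33.
The best lattice point is (6,1), giving 39.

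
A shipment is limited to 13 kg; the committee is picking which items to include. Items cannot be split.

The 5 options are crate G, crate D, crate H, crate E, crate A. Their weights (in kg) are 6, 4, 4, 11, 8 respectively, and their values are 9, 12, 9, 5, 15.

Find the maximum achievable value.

27

Take crate D and crate A: weight 4 + 8 = 12 ≤ 13, value 12 + 15 = 27.
No other feasible combination does better.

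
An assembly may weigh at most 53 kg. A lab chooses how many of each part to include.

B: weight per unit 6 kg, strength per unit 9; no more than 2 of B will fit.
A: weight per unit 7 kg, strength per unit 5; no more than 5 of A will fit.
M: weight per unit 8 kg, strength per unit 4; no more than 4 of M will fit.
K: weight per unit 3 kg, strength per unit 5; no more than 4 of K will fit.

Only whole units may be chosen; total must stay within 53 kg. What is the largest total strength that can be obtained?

58

K has the best ratio (5/3); taking only K gives at most 4×5 = 20 (stopped by the supply cap of 4).
Mixing does better — 2×B, 4×A, and 4×K: weight 52 ≤ 53, strength 2·9 + 4·5 + 4·5 = 58.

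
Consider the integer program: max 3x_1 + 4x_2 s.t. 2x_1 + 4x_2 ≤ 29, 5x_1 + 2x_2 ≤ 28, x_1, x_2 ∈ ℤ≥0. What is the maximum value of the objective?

(x_1,x_2)=(2,6) is feasible, giving 30.
(x_1,x_2)=(3,5) is feasible, giving 29.
(x_1,x_2)=(4,4) is feasible, giving 28.
(x_1,x_2)=(1,6) is feasible, giving 27.
No feasible integer point exceeds 30.

30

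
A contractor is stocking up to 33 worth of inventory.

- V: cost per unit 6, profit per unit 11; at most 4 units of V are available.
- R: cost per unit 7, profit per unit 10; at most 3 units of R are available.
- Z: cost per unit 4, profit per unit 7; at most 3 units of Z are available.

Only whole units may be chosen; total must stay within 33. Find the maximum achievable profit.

58

V has the best ratio (11/6); taking only V gives at most 4×11 = 44 (stopped by the supply cap of 4).
Mixing does better — 4×V and 2×Z: cost 32 ≤ 33, profit 4·11 + 2·7 = 58.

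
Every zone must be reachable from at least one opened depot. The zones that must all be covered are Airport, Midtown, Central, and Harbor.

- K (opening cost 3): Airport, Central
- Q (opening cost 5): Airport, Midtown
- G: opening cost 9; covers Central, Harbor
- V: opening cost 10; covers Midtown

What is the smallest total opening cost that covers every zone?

The greedy cost-per-new-zone heuristic would pick K, Q, and G for 17, but a cheaper cover exists.
Choose Q and G: together they cover Airport, Midtown, Central, Harbor — every zone.
Total opening cost: 5 + 9 = 14.
No cover costs less than 14.

14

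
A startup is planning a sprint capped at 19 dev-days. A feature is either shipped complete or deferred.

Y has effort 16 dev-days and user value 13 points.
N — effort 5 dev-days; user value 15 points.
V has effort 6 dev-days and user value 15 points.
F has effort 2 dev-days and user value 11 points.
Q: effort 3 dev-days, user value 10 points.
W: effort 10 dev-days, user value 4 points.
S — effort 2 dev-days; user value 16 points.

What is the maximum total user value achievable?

67

Allowing fractional choices, the relaxed optimum would be about 67.8, but features are indivisible.
N + V + F + S: effort 5 + 6 + 2 + 2 = 15 ≤ 19, user value 15 + 15 + 11 + 16 = 57.
N + V + F + Q + S: effort 5 + 6 + 2 + 3 + 2 = 18 ≤ 19, user value 15 + 15 + 11 + 10 + 16 = 67.
N + V + Q + S: effort 5 + 6 + 3 + 2 = 16 ≤ 19, user value 15 + 15 + 10 + 16 = 56.
Best is N, V, F, Q, and S with total user value 67.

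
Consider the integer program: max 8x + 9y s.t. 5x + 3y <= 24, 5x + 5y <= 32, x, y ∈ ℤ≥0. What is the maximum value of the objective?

54

(x,y)=(0,6): 5·0+3·6=18≤24, 5·0+5·6=30≤32, objective 54.
(x,y)=(1,5): 5·1+3·5=20≤24, 5·1+5·5=30≤32, objective 53.
Maximum is 54 at (x,y)=(0,6).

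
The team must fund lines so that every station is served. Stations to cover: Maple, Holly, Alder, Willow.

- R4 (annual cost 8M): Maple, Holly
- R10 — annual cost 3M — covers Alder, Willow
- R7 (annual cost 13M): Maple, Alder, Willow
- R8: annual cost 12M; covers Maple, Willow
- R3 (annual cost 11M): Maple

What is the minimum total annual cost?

Choose R4 and R10: together they cover Maple, Holly, Alder, Willow — every station.
Total annual cost: 8 + 3 = 11.
No cover costs less than 11.

11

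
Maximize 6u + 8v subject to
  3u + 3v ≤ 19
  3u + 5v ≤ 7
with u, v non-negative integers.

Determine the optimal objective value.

12

(u,v)=(2,0): 3·2+3·0=6≤19, 3·2+5·0=6≤7, objective 12.
(u,v)=(1,0): 3·1+3·0=3≤19, 3·1+5·0=3≤7, objective 6.
Maximum is 12 at (u,v)=(2,0).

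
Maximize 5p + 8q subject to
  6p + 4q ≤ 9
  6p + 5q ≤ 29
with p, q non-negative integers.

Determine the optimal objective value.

16

(p,q)=(0,2) is feasible, giving 16.
(p,q)=(0,1) is feasible, giving 8.
No feasible integer point exceeds 16.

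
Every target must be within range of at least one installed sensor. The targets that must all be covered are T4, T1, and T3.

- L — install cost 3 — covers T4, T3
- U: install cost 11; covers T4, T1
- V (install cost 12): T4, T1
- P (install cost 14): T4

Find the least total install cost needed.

14

This is an integer covering problem.
Choose L and U: together they cover T4, T1, T3 — every target.
Total install cost: 3 + 11 = 14.
No cover costs less than 14.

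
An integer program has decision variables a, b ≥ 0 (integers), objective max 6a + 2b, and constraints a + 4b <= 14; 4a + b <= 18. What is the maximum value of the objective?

28

(a,b)=(4,2): 1·4+4·2=12≤14, 4·4+1·2=18≤18, objective 28.
(a,b)=(4,1): 1·4+4·1=8≤14, 4·4+1·1=17≤18, objective 26.
(a,b)=(3,2): 1·3+4·2=11≤14, 4·3+1·2=14≤18, objective 22.
Maximum is 28 at (a,b)=(4,2).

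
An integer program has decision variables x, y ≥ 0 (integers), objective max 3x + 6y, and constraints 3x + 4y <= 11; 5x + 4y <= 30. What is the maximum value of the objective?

Relaxing integrality, the LP optimum is 16.50 at (x,y) = (0, 2.75), which is not an integer point.
(x,y)=(1,2): 3·1+4·2=11≤11, 5·1+4·2=13≤30, objective 15.
(x,y)=(2,1): 3·2+4·1=10≤11, 5·2+4·1=14≤30, objective 12.
(x,y)=(0,2): 3·0+4·2=8≤11, 5·0+4·2=8≤30, objective 12.
Maximum is 15 at (x,y)=(1,2).

15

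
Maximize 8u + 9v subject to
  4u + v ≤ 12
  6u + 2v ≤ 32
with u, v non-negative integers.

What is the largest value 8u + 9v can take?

(u,v)=(0,12): 4·0+1·12=12≤12, 6·0+2·12=24≤32, objective 108.
(u,v)=(0,11): 4·0+1·11=11≤12, 6·0+2·11=22≤32, objective 99.
The best lattice point is (0,12), giving 108.

108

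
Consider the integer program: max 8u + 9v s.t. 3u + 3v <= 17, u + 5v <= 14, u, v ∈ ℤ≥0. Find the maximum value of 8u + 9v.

Relaxing integrality, the LP optimum is 47.42 at (u,v) = (3.58, 2.08), which is not an integer point.
(u,v)=(3,2): 3·3+3·2=15≤17, 1·3+5·2=13≤14, objective 42.
(u,v)=(4,1): 3·4+3·1=15≤17, 1·4+5·1=9≤14, objective 41.
No feasible integer point exceeds 42.

42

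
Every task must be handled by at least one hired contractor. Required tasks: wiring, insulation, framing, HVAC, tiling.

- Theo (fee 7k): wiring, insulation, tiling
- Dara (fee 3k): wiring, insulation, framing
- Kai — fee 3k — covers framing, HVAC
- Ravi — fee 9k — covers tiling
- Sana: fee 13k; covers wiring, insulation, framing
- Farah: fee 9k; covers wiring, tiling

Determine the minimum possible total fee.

10

The greedy cost-per-new-task heuristic would pick Dara, Kai, and Theo for 13, but a cheaper cover exists.
Choose Theo and Kai: together they cover wiring, insulation, framing, HVAC, tiling — every task.
Total fee: 7 + 3 = 10.
No cover costs less than 10.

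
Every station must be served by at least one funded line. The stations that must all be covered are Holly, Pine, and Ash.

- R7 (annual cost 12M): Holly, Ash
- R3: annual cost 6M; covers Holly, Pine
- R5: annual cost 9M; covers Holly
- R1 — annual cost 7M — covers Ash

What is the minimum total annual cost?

13

This is a weighted set-cover instance.
Choose R3 and R1: together they cover Holly, Pine, Ash — every station.
Total annual cost: 6 + 7 = 13.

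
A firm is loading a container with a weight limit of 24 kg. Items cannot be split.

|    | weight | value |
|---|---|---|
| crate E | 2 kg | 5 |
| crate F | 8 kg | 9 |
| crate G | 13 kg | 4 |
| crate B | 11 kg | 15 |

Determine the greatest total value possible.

29

crate F + crate B: weight 8 + 11 = 19 ≤ 24, value 9 + 15 = 24.
crate E + crate B: weight 2 + 11 = 13 ≤ 24, value 5 + 15 = 20.
crate E + crate F + crate B: weight 2 + 8 + 11 = 21 ≤ 24, value 5 + 9 + 15 = 29.
Best is crate E, crate F, and crate B with total value 29.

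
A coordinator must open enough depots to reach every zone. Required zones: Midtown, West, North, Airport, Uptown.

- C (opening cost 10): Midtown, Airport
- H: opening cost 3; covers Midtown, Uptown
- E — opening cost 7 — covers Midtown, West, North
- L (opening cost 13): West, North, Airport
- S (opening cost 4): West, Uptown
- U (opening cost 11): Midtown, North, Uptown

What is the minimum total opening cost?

16

The greedy cost-per-new-zone heuristic would pick H, E, and C for 20, but a cheaper cover exists.
Choose H and L: together they cover Midtown, West, North, Airport, Uptown — every zone.
Total opening cost: 3 + 13 = 16.
No cover costs less than 16.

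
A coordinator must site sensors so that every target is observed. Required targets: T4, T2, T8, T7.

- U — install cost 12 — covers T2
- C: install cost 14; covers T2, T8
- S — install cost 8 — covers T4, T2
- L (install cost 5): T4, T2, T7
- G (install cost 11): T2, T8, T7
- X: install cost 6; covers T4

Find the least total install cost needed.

Choose L and G: together they cover T4, T2, T8, T7 — every target.
Total install cost: 5 + 11 = 16.

16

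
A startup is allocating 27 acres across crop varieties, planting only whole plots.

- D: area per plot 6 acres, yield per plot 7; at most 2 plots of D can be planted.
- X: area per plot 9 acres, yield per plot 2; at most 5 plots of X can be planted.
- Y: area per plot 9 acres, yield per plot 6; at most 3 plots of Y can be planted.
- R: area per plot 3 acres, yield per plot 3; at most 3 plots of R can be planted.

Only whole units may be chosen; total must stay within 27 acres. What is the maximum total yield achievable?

D has the best ratio (7/6); taking only D gives at most 2×7 = 14 (stopped by the supply cap of 2).
Mixing does better — 2×D, 1×Y, and 2×R: area 27 ≤ 27, yield 2·7 + 1·6 + 2·3 = 26.

26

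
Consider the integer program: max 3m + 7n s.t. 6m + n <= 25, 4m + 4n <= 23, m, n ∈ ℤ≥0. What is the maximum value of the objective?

(m,n)=(0,5): 6·0+1·5=5≤25, 4·0+4·5=20≤23, objective 35.
(m,n)=(1,4): 6·1+1·4=10≤25, 4·1+4·4=20≤23, objective 31.
The best lattice point is (0,5), giving 35.

35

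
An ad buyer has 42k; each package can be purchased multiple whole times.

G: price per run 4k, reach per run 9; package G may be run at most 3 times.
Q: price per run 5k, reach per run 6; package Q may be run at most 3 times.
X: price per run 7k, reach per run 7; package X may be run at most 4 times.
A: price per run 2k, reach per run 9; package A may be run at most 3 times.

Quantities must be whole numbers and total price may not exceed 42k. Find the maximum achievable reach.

80

3×G, 3×Q, 1×X, and 3×A: price 40 ≤ 42, reach 3·9 + 3·6 + 1·7 + 3·9 = 79.
3×G, 2×Q, 2×X, and 3×A: price 42 ≤ 42, reach 3·9 + 2·6 + 2·7 + 3·9 = 80.
Best is 80.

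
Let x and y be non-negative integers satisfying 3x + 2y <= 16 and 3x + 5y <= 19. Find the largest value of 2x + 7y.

Relaxing integrality, the LP optimum is 26.60 at (x,y) = (0, 3.8), which is not an integer point.
(x,y)=(1,3): 3·1+2·3=9≤16, 3·1+5·3=18≤19, objective 23.
(x,y)=(0,3): 3·0+2·3=6≤16, 3·0+5·3=15≤19, objective 21.
Maximum is 23 at (x,y)=(1,3).

23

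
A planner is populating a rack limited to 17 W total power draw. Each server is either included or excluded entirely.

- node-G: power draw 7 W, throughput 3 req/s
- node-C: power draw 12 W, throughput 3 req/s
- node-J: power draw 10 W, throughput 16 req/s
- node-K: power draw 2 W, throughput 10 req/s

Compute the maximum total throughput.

26

node-J + node-K: power draw 10 + 2 = 12 ≤ 17, throughput 16 + 10 = 26.
node-G + node-J: power draw 7 + 10 = 17 ≤ 17, throughput 3 + 16 = 19.
node-J: power draw 10 ≤ 17, throughput 16.
Best is node-J and node-K with total throughput 26.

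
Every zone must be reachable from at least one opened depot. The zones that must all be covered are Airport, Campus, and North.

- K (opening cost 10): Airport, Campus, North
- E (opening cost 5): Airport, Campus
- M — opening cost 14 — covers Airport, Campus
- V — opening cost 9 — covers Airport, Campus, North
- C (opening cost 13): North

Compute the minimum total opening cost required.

9

The greedy cost-per-new-zone heuristic would pick E and V for 14, but a cheaper cover exists.
V alone covers Airport, Campus, North — every zone.
Total opening cost: 9.
No cover costs less than 9.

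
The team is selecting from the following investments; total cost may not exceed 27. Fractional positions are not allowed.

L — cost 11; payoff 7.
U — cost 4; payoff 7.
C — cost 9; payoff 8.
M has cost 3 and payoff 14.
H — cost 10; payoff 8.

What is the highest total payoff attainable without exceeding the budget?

Allowing fractional choices, the relaxed optimum would be about 37.6, but investments are indivisible.
L + U + C + M: cost 11 + 4 + 9 + 3 = 27 ≤ 27, payoff 7 + 7 + 8 + 14 = 36.
U + C + M + H: cost 4 + 9 + 3 + 10 = 26 ≤ 27, payoff 7 + 8 + 14 + 8 = 37.
C + M + H: cost 9 + 3 + 10 = 22 ≤ 27, payoff 8 + 14 + 8 = 30.
Best is U, C, M, and H with total payoff 37.

37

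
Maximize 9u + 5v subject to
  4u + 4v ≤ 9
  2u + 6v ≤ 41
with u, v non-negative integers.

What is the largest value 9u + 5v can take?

(u,v)=(2,0) is feasible, giving 18.
(u,v)=(1,1) is feasible, giving 14.
(u,v)=(1,0) is feasible, giving 9.
The best lattice point is (2,0), giving 18.

18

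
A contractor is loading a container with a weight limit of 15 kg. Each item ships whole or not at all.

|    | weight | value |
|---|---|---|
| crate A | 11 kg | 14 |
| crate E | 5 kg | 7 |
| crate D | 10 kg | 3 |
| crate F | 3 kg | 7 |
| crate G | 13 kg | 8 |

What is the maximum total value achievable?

Treat it as a binary knapsack problem.
crate E + crate F: weight 5 + 3 = 8 ≤ 15, value 7 + 7 = 14.
crate A + crate F: weight 11 + 3 = 14 ≤ 15, value 14 + 7 = 21.
crate A: weight 11 ≤ 15, value 14.
Best is crate A and crate F with total value 21.

21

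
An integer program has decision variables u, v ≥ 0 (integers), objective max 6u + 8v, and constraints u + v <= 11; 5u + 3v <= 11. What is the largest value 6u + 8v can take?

(u,v)=(0,3): 1·0+1·3=3≤11, 5·0+3·3=9≤11, objective 24.
(u,v)=(1,2): 1·1+1·2=3≤11, 5·1+3·2=11≤11, objective 22.
(u,v)=(0,2): 1·0+1·2=2≤11, 5·0+3·2=6≤11, objective 16.
The best lattice point is (0,3), giving 24.

24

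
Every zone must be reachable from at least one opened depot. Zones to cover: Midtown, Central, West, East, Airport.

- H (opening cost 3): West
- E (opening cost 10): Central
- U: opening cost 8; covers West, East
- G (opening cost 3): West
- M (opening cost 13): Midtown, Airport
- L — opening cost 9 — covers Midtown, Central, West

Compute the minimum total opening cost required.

This is an integer covering problem.
Choose U, M, and L: together they cover Midtown, Central, West, East, Airport — every zone.
Total opening cost: 8 + 13 + 9 = 30.

30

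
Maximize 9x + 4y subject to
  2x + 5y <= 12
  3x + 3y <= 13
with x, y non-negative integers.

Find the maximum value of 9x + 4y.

36

The continuous relaxation peaks at (4.33, 0) with value 39.00; rounding to a feasible lattice point costs some objective.
(x,y)=(4,0): 2·4+5·0=8≤12, 3·4+3·0=12≤13, objective 36.
(x,y)=(3,1): 2·3+5·1=11≤12, 3·3+3·1=12≤13, objective 31.
(x,y)=(3,0): 2·3+5·0=6≤12, 3·3+3·0=9≤13, objective 27.
No feasible integer point exceeds 36.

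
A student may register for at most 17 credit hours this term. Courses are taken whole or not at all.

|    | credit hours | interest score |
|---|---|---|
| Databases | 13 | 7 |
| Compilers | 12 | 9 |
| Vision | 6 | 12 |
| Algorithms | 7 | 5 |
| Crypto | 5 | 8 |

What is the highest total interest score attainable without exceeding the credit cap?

Treat it as a binary knapsack problem.
Allowing fractional choices, the relaxed optimum would be about 24.5, but courses are indivisible.
Vision + Crypto: credit hours 6 + 5 = 11 ≤ 17, interest score 12 + 8 = 20.
Compilers + Crypto: credit hours 12 + 5 = 17 ≤ 17, interest score 9 + 8 = 17.
Vision + Algorithms: credit hours 6 + 7 = 13 ≤ 17, interest score 12 + 5 = 17.
Best is Vision and Crypto with total interest score 20.

20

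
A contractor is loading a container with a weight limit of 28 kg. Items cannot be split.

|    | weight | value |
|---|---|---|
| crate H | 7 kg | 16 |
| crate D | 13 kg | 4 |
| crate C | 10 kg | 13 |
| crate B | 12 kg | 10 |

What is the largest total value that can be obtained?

29

This is an integer program with binary decision variables.
Allowing fractional choices, the relaxed optimum would be about 38.2, but items are indivisible.
crate C + crate B: weight 10 + 12 = 22 ≤ 28, value 13 + 10 = 23.
crate H + crate C: weight 7 + 10 = 17 ≤ 28, value 16 + 13 = 29.
crate H + crate B: weight 7 + 12 = 19 ≤ 28, value 16 + 10 = 26.
Best is crate H and crate C with total value 29.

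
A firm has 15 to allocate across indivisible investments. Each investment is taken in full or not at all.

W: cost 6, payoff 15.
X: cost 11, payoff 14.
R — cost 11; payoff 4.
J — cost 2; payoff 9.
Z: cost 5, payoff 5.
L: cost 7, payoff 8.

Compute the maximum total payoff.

Take W, J, and L: cost 6 + 2 + 7 = 15 ≤ 15, payoff 15 + 9 + 8 = 32.
No other feasible combination does better.

32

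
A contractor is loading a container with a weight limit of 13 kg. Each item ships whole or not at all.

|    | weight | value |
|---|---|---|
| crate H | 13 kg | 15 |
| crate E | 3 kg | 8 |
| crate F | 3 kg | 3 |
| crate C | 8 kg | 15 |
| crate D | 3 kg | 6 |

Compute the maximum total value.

23

Allowing fractional choices, the relaxed optimum would be about 27.1, but items are indivisible.
crate C + crate D: weight 8 + 3 = 11 ≤ 13, value 15 + 6 = 21.
crate E + crate C: weight 3 + 8 = 11 ≤ 13, value 8 + 15 = 23.
Best is crate E and crate C with total value 23.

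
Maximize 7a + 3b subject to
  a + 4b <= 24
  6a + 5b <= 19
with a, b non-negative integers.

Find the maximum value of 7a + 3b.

21

The continuous relaxation peaks at (3.17, 0) with value 22.17; rounding to a feasible lattice point costs some objective.
(a,b)=(3,0) is feasible, giving 21.
(a,b)=(2,1) is feasible, giving 17.
(a,b)=(2,0) is feasible, giving 14.
No feasible integer point exceeds 21.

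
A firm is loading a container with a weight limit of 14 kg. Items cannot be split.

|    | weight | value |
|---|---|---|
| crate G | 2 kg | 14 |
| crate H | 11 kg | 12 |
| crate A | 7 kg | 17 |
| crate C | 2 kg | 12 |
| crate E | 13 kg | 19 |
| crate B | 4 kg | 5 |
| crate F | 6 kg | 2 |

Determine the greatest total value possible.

43

Allowing fractional choices, the relaxed optimum would be about 47.4, but items are indivisible.
crate G + crate A + crate B: weight 2 + 7 + 4 = 13 ≤ 14, value 14 + 17 + 5 = 36.
crate A + crate C + crate B: weight 7 + 2 + 4 = 13 ≤ 14, value 17 + 12 + 5 = 34.
crate G + crate A + crate C: weight 2 + 7 + 2 = 11 ≤ 14, value 14 + 17 + 12 = 43.
Best is crate G, crate A, and crate C with total value 43.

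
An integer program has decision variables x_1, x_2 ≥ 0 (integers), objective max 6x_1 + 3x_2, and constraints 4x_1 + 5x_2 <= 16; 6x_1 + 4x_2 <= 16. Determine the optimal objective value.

15

(x_1,x_2)=(2,1): 4·2+5·1=13≤16, 6·2+4·1=16≤16, objective 15.
(x_1,x_2)=(1,2): 4·1+5·2=14≤16, 6·1+4·2=14≤16, objective 12.
(x_1,x_2)=(2,0): 4·2+5·0=8≤16, 6·2+4·0=12≤16, objective 12.
No feasible integer point exceeds 15.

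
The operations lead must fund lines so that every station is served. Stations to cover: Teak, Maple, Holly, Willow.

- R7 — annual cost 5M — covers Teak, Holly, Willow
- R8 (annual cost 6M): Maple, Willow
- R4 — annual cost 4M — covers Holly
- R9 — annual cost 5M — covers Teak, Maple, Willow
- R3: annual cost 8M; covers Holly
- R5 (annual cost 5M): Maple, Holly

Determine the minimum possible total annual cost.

The greedy cost-per-new-station heuristic would pick R7 and R9 for 10, but a cheaper cover exists.
Choose R4 and R9: together they cover Teak, Maple, Holly, Willow — every station.
Total annual cost: 4 + 5 = 9.
No cover costs less than 9.

9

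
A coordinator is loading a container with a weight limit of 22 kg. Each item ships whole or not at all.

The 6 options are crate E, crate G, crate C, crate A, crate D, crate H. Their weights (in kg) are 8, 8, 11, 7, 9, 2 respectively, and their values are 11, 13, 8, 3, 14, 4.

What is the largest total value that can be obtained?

This is an integer program with binary decision variables.
crate E + crate G + crate H: weight 8 + 8 + 2 = 18 ≤ 22, value 11 + 13 + 4 = 28.
crate G + crate D + crate H: weight 8 + 9 + 2 = 19 ≤ 22, value 13 + 14 + 4 = 31.
crate E + crate D + crate H: weight 8 + 9 + 2 = 19 ≤ 22, value 11 + 14 + 4 = 29.
Best is crate G, crate D, and crate H with total value 31.

31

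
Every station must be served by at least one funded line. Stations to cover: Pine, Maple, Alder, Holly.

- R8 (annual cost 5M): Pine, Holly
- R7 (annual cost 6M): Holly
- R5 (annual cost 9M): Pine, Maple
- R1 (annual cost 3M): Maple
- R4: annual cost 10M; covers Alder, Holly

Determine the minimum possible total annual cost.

18

This is a weighted set-cover instance.
Choose R8, R1, and R4: together they cover Pine, Maple, Alder, Holly — every station.
Total annual cost: 5 + 3 + 10 = 18.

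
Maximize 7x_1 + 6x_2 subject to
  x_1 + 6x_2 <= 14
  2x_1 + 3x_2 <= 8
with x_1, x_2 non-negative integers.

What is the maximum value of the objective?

(x_1,x_2)=(4,0): 1·4+6·0=4≤14, 2·4+3·0=8≤8, objective 28.
(x_1,x_2)=(3,0): 1·3+6·0=3≤14, 2·3+3·0=6≤8, objective 21.
No feasible integer point exceeds 28.

28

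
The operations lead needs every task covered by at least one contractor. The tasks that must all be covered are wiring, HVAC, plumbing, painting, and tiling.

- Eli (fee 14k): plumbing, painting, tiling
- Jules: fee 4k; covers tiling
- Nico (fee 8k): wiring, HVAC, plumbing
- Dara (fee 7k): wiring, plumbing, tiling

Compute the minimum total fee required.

The greedy cost-per-new-task heuristic would pick Dara, Nico, and Eli for 29, but a cheaper cover exists.
Choose Eli and Nico: together they cover wiring, HVAC, plumbing, painting, tiling — every task.
Total fee: 14 + 8 = 22.
No cover costs less than 22.

22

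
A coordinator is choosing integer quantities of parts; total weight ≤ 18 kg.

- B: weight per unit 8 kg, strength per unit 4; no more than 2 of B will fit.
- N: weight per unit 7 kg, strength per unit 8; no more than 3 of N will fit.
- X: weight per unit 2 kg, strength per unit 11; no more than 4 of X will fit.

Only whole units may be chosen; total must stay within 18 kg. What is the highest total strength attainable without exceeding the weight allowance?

1×B and 4×X: weight 16 ≤ 18, strength 1·4 + 4·11 = 48.
1×N and 4×X: weight 15 ≤ 18, strength 1·8 + 4·11 = 52.
Best is 52.

52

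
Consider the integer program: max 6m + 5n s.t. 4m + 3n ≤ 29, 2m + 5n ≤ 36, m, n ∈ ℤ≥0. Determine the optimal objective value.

45

The continuous relaxation peaks at (2.64, 6.14) with value 46.57; rounding to a feasible lattice point costs some objective.
(m,n)=(5,3): 4·5+3·3=29≤29, 2·5+5·3=25≤36, objective 45.
(m,n)=(4,4): 4·4+3·4=28≤29, 2·4+5·4=28≤36, objective 44.
Maximum is 45 at (m,n)=(5,3).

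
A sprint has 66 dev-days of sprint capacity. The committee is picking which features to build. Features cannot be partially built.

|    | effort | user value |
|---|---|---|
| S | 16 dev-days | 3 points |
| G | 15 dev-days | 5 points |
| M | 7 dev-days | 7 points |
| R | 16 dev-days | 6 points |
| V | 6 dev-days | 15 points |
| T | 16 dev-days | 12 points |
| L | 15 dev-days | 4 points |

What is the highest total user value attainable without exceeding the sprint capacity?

45

This is an integer program with binary decision variables.
G + M + R + V + T: effort 15 + 7 + 16 + 6 + 16 = 60 ≤ 66, user value 5 + 7 + 6 + 15 + 12 = 45.
M + R + V + T + L: effort 7 + 16 + 6 + 16 + 15 = 60 ≤ 66, user value 7 + 6 + 15 + 12 + 4 = 44.
G + M + V + T + L: effort 15 + 7 + 6 + 16 + 15 = 59 ≤ 66, user value 5 + 7 + 15 + 12 + 4 = 43.
Best is G, M, R, V, and T with total user value 45.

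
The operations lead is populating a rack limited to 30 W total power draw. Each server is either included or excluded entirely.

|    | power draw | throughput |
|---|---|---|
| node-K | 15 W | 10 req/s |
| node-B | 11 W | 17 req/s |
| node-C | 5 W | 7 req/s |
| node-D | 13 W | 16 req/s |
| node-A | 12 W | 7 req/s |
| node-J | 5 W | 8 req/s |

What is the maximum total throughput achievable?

This is an integer program with binary decision variables.
node-B + node-D + node-J: power draw 11 + 13 + 5 = 29 ≤ 30, throughput 17 + 16 + 8 = 41.
node-B + node-D: power draw 11 + 13 = 24 ≤ 30, throughput 17 + 16 = 33.
node-B + node-C + node-D: power draw 11 + 5 + 13 = 29 ≤ 30, throughput 17 + 7 + 16 = 40.
Best is node-B, node-D, and node-J with total throughput 41.

41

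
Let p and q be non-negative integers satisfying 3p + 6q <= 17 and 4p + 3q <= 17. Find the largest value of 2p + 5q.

12

Relaxing integrality, the LP optimum is 14.17 at (p,q) = (0, 2.83), which is not an integer point.
(p,q)=(1,2): 3·1+6·2=15≤17, 4·1+3·2=10≤17, objective 12.
(p,q)=(0,2): 3·0+6·2=12≤17, 4·0+3·2=6≤17, objective 10.
(p,q)=(2,1): 3·2+6·1=12≤17, 4·2+3·1=11≤17, objective 9.
No feasible integer point exceeds 12.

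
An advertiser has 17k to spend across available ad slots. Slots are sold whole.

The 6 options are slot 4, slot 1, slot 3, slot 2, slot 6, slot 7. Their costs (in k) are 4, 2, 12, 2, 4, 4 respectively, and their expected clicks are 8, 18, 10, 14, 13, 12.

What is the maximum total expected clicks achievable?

65

This is a 0-1 knapsack instance.
Take slot 4, slot 1, slot 2, slot 6, and slot 7: cost 4 + 2 + 2 + 4 + 4 = 16 ≤ 17, expected clicks 8 + 18 + 14 + 13 + 12 = 65.
No other feasible combination does better.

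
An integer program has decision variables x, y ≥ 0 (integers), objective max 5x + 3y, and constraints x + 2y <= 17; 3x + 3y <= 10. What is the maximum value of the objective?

(x,y)=(3,0): 1·3+2·0=3≤17, 3·3+3·0=9≤10, objective 15.
(x,y)=(2,1): 1·2+2·1=4≤17, 3·2+3·1=9≤10, objective 13.
(x,y)=(2,0): 1·2+2·0=2≤17, 3·2+3·0=6≤10, objective 10.
Maximum is 15 at (x,y)=(3,0).

15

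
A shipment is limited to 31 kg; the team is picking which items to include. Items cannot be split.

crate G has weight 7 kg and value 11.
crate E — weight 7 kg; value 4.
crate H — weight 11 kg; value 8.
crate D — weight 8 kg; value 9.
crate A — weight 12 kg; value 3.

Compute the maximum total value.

Allowing fractional choices, the relaxed optimum would be about 30.9, but items are indivisible.
crate G + crate E + crate H: weight 7 + 7 + 11 = 25 ≤ 31, value 11 + 4 + 8 = 23.
crate G + crate H + crate D: weight 7 + 11 + 8 = 26 ≤ 31, value 11 + 8 + 9 = 28.
crate G + crate E + crate D: weight 7 + 7 + 8 = 22 ≤ 31, value 11 + 4 + 9 = 24.
Best is crate G, crate H, and crate D with total value 28.

28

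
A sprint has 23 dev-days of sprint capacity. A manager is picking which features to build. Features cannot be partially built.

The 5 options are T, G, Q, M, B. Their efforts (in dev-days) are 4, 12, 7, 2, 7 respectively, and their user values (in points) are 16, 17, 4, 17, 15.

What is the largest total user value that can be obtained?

52

Take T, Q, M, and B: effort 4 + 7 + 2 + 7 = 20 ≤ 23, user value 16 + 4 + 17 + 15 = 52.
No other feasible combination does better.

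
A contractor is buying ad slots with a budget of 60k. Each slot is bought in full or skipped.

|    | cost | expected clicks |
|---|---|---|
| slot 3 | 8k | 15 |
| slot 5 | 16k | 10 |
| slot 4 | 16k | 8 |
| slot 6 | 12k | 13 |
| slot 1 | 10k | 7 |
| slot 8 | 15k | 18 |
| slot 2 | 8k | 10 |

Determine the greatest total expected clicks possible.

66

This is a 0-1 knapsack instance.
Take slot 3, slot 5, slot 6, slot 8, and slot 2: cost 8 + 16 + 12 + 15 + 8 = 59 ≤ 60, expected clicks 15 + 10 + 13 + 18 + 10 = 66.
No other feasible combination does better.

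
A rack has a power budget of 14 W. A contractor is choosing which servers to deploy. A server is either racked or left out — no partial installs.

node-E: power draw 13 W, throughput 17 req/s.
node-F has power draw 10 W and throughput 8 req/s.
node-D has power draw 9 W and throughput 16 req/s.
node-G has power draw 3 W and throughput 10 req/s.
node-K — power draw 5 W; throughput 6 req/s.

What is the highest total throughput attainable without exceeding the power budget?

Allowing fractional choices, the relaxed optimum would be about 28.6, but servers are indivisible.
node-D + node-G: power draw 9 + 3 = 12 ≤ 14, throughput 16 + 10 = 26.
node-D + node-K: power draw 9 + 5 = 14 ≤ 14, throughput 16 + 6 = 22.
Best is node-D and node-G with total throughput 26.

26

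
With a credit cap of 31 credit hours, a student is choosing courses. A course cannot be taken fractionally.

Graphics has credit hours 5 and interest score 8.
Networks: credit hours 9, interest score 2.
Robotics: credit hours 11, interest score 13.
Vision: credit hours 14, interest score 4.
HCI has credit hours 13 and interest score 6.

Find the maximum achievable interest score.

Allowing fractional choices, the relaxed optimum would be about 27.6, but courses are indivisible.
Graphics + Robotics + HCI: credit hours 5 + 11 + 13 = 29 ≤ 31, interest score 8 + 13 + 6 = 27.
Graphics + Robotics + Vision: credit hours 5 + 11 + 14 = 30 ≤ 31, interest score 8 + 13 + 4 = 25.
Best is Graphics, Robotics, and HCI with total interest score 27.

27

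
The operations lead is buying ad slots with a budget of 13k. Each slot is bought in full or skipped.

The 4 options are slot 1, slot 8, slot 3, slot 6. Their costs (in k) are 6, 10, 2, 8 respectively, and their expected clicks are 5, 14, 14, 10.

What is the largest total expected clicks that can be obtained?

28

This is a 0-1 knapsack instance.
slot 1 + slot 3: cost 6 + 2 = 8 ≤ 13, expected clicks 5 + 14 = 19.
slot 3 + slot 6: cost 2 + 8 = 10 ≤ 13, expected clicks 14 + 10 = 24.
slot 8 + slot 3: cost 10 + 2 = 12 ≤ 13, expected clicks 14 + 14 = 28.
Best is slot 8 and slot 3 with total expected clicks 28.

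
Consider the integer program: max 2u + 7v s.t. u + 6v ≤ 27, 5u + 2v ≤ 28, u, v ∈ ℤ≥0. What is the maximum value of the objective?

(u,v)=(3,4) is feasible, giving 34.
(u,v)=(2,4) is feasible, giving 32.
(u,v)=(4,3) is feasible, giving 29.
Maximum is 34 at (u,v)=(3,4).

34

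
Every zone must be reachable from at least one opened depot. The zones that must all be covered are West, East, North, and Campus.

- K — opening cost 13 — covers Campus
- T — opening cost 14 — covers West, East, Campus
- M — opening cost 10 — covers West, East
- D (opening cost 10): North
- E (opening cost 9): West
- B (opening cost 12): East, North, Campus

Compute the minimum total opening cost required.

Choose E and B: together they cover West, East, North, Campus — every zone.
Total opening cost: 9 + 12 = 21.
No cover costs less than 21.

21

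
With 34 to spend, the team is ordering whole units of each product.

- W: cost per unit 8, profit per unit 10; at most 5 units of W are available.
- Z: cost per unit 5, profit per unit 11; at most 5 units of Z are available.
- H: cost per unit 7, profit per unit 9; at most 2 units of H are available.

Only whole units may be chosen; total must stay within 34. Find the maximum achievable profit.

65

This is a bounded integer knapsack.
Take 1×W and 5×Z: cost 33 ≤ 34, profit 1·10 + 5·11 = 65.
Z has the best ratio (11/5) and is taken to its limit of 5; remaining capacity is filled optimally with the others.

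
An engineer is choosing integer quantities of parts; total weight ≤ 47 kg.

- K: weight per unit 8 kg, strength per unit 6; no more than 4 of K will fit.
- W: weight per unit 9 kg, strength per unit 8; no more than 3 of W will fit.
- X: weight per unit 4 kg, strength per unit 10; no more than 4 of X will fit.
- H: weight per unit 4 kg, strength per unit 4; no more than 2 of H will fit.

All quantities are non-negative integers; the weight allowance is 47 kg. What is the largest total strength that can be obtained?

X has the best ratio (10/4); taking only X gives at most 4×10 = 40 (stopped by the supply cap of 4).
Mixing does better — 3×W, 4×X, and 1×H: weight 47 ≤ 47, strength 3·8 + 4·10 + 1·4 = 68.

68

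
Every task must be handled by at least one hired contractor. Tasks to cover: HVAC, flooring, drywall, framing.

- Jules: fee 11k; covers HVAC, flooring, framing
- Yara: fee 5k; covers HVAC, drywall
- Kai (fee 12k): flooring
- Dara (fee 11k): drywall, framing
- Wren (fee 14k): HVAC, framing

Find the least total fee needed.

16

Choose Jules and Yara: together they cover HVAC, flooring, drywall, framing — every task.
Total fee: 11 + 5 = 16.
No cover costs less than 16.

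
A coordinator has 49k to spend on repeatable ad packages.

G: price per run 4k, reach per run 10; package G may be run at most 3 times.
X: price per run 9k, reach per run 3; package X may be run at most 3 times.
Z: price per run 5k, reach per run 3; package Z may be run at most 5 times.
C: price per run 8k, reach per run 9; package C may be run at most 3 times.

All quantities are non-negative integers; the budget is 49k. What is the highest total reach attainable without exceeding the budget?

Take 3×G, 2×Z, and 3×C: price 46 ≤ 49, reach 3·10 + 2·3 + 3·9 = 63.
G has the best ratio (10/4) and is taken to its limit of 3; remaining capacity is filled optimally with the others.

63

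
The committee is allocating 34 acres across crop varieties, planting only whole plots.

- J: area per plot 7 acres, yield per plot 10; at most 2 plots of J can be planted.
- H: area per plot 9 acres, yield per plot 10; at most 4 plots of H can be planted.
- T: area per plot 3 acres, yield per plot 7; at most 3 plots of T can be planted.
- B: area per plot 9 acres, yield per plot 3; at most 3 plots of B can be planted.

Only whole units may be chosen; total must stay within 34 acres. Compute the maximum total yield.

51

Take 1×J, 2×H, and 3×T: area 34 ≤ 34, yield 1·10 + 2·10 + 3·7 = 51.
T has the best ratio (7/3) and is taken to its limit of 3; remaining capacity is filled optimally with the others.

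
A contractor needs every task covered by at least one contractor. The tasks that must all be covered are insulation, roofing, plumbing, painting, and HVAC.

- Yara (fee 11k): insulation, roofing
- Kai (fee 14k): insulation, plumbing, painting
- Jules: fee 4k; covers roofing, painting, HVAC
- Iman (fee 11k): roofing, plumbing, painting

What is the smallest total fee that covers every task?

18

Choose Kai and Jules: together they cover insulation, roofing, plumbing, painting, HVAC — every task.
Total fee: 14 + 4 = 18.
No cover costs less than 18.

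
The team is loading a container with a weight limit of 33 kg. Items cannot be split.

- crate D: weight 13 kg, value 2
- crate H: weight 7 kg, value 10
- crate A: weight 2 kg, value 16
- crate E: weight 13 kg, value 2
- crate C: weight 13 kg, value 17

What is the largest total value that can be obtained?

43

Allowing fractional choices, the relaxed optimum would be about 44.7, but items are indivisible.
crate D + crate A + crate C: weight 13 + 2 + 13 = 28 ≤ 33, value 2 + 16 + 17 = 35.
crate A + crate E + crate C: weight 2 + 13 + 13 = 28 ≤ 33, value 16 + 2 + 17 = 35.
crate H + crate A + crate C: weight 7 + 2 + 13 = 22 ≤ 33, value 10 + 16 + 17 = 43.
Best is crate H, crate A, and crate C with total value 43.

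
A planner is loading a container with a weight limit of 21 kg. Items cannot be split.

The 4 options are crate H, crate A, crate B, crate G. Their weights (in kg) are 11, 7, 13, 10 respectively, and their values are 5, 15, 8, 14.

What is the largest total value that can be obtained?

29

crate A + crate B: weight 7 + 13 = 20 ≤ 21, value 15 + 8 = 23.
crate A + crate G: weight 7 + 10 = 17 ≤ 21, value 15 + 14 = 29.
Best is crate A and crate G with total value 29.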